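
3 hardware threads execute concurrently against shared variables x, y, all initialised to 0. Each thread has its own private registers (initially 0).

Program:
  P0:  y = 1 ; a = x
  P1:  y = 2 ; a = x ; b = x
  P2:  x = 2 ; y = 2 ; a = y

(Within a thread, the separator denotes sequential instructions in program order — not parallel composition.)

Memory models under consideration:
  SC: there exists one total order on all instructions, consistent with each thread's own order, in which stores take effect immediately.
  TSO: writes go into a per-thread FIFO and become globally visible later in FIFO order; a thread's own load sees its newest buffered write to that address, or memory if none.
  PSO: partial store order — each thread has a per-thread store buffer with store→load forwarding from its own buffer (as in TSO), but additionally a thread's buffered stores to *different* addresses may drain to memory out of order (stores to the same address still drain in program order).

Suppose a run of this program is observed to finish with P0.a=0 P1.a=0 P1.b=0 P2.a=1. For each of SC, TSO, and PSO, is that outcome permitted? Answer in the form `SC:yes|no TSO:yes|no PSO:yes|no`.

outcome vector order: (P0.a,P1.a,P1.b,P2.a)
SC: 9 outcomes — {0/0/0/2, 0/0/2/2, 0/2/2/2, 2/0/0/1, 2/0/0/2, 2/0/2/1, 2/0/2/2, 2/2/2/1, 2/2/2/2}
TSO: 12 outcomes — {0/0/0/1, 0/0/0/2, 0/0/2/1, 0/0/2/2, 0/2/2/1, 0/2/2/2, 2/0/0/1, 2/0/0/2, 2/0/2/1, 2/0/2/2, 2/2/2/1, 2/2/2/2}
PSO: 12 outcomes — {0/0/0/1, 0/0/0/2, 0/0/2/1, 0/0/2/2, 0/2/2/1, 0/2/2/2, 2/0/0/1, 2/0/0/2, 2/0/2/1, 2/0/2/2, 2/2/2/1, 2/2/2/2}
target 0/0/0/1 ∈ {TSO,PSO}

SC:no TSO:yes PSO:yes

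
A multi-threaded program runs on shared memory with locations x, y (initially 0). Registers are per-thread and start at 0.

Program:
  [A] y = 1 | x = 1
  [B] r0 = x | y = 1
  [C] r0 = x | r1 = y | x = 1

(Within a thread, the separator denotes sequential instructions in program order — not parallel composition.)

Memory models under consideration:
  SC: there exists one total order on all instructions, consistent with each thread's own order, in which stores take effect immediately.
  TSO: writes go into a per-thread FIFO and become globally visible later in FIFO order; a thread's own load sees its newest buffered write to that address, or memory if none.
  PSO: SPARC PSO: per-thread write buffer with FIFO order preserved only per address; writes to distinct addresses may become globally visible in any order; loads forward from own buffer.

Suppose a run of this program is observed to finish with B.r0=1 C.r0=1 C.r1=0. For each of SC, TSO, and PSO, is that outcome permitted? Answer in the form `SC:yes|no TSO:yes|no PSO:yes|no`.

outcome vector order: (B.r0,C.r0,C.r1)
[SC] allowed = {<0 0 0>; <0 0 1>; <0 1 1>; <1 0 0>; <1 0 1>; <1 1 1>}
[TSO] allowed = {<0 0 0>; <0 0 1>; <0 1 1>; <1 0 0>; <1 0 1>; <1 1 1>}
[PSO] allowed = {<0 0 0>; <0 0 1>; <0 1 0>; <0 1 1>; <1 0 0>; <1 0 1>; <1 1 0>; <1 1 1>}
target <1 1 0> ∈ {PSO}

SC:no TSO:no PSO:yes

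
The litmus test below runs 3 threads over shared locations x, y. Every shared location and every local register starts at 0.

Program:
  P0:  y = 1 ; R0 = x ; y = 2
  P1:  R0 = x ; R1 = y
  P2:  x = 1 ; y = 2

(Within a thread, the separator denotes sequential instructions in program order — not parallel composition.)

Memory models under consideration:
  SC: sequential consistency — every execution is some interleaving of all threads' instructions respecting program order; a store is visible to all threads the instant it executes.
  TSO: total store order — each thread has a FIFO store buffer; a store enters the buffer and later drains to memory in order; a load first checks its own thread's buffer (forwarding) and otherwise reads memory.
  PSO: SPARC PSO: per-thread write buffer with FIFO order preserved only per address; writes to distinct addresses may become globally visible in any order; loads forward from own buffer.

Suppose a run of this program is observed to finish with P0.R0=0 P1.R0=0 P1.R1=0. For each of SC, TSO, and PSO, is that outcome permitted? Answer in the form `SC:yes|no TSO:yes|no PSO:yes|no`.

outcome vector order: (P0.R0,P1.R0,P1.R1)
under SC → 000; 001; 002; 011; 012; 100; 101; 102; 110; 111; 112
under TSO → 000; 001; 002; 010; 011; 012; 100; 101; 102; 110; 111; 112
under PSO → 000; 001; 002; 010; 011; 012; 100; 101; 102; 110; 111; 112
target 000 ∈ {SC,TSO,PSO}

SC:yes TSO:yes PSO:yes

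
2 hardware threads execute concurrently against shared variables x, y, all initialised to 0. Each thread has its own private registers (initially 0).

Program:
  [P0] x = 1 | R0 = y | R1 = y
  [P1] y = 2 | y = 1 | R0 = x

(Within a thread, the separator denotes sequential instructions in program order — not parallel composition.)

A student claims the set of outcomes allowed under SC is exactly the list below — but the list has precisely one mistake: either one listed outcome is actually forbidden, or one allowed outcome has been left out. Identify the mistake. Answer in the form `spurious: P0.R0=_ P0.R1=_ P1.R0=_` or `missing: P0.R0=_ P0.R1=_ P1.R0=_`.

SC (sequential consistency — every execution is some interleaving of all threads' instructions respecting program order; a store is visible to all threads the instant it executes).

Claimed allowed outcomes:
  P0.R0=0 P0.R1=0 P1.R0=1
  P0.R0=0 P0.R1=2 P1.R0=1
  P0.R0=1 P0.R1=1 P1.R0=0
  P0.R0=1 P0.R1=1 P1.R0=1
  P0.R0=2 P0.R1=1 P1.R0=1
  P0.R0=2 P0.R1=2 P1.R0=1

missing: P0.R0=0 P0.R1=1 P1.R0=1

outcome vector order: (P0.R0,P0.R1,P1.R0)
under SC → (0,0,1) (0,1,1) (0,2,1) (1,1,0) (1,1,1) (2,1,1) (2,2,1)
SC∖claimed = {(0,1,1)}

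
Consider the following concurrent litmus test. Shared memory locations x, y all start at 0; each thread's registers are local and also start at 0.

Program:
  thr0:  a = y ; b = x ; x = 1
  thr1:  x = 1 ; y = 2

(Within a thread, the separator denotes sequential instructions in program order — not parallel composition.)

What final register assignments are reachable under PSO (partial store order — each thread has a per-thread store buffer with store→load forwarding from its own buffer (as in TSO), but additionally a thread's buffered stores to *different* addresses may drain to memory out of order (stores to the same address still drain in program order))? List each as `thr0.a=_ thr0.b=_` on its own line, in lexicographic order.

thr0.a=0 thr0.b=0
thr0.a=0 thr0.b=1
thr0.a=2 thr0.b=0
thr0.a=2 thr0.b=1

outcome vector order: (thr0.a,thr0.b)
|PSO outcomes| = 4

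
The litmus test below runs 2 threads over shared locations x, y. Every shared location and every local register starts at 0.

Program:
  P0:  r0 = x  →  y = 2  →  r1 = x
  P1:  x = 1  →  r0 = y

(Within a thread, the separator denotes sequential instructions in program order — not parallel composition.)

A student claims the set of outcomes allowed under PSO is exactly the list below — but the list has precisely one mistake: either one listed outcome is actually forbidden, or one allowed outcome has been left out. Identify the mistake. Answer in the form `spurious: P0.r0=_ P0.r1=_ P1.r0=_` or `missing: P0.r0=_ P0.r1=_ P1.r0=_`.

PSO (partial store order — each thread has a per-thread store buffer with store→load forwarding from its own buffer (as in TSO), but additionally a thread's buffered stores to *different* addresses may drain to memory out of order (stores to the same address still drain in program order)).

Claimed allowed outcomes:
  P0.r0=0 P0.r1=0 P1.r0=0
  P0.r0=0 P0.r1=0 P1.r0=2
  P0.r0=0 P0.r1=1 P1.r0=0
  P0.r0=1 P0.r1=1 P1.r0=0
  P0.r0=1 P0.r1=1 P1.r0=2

outcome vector order: (P0.r0,P0.r1,P1.r0)
[PSO] allowed = {(0,0,0) (0,0,2) (0,1,0) (0,1,2) (1,1,0) (1,1,2)}
PSO∖claimed = {(0,1,2)}

missing: P0.r0=0 P0.r1=1 P1.r0=2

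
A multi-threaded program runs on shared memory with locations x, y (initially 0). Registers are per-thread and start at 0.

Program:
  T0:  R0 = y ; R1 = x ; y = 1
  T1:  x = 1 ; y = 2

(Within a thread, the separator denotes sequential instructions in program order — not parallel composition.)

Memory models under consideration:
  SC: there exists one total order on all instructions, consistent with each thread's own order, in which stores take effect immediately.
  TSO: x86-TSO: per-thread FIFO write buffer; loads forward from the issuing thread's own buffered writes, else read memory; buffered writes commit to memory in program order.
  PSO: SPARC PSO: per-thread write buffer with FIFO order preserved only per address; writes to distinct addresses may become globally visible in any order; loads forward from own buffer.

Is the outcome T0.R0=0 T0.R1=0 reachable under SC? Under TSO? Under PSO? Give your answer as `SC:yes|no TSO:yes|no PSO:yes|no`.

SC:yes TSO:yes PSO:yes

outcome vector order: (T0.R0,T0.R1)
[SC] allowed = {00; 01; 21}
[TSO] allowed = {00; 01; 21}
[PSO] allowed = {00; 01; 20; 21}
target 00 ∈ {SC,TSO,PSO}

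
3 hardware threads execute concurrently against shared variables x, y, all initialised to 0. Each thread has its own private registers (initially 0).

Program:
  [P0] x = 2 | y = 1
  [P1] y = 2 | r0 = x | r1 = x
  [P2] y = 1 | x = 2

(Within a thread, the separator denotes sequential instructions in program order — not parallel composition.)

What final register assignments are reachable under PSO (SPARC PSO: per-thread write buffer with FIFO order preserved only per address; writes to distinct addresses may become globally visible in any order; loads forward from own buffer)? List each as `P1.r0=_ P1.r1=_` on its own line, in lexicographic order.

outcome vector order: (P1.r0,P1.r1)
|PSO outcomes| = 3

P1.r0=0 P1.r1=0
P1.r0=0 P1.r1=2
P1.r0=2 P1.r1=2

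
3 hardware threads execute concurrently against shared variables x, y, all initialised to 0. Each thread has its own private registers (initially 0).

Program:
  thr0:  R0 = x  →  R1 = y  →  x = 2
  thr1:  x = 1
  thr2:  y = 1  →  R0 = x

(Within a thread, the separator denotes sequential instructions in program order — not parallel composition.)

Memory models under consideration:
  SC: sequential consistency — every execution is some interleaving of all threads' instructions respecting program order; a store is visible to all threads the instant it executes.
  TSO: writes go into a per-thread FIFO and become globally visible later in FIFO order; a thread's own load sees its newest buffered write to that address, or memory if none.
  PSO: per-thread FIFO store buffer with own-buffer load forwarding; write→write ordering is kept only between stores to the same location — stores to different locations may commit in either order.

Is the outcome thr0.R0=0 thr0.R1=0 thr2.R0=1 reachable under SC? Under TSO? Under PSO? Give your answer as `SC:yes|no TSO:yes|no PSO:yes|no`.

outcome vector order: (thr0.R0,thr0.R1,thr2.R0)
under SC → <0 0 0>, <0 0 1>, <0 0 2>, <0 1 0>, <0 1 1>, <0 1 2>, <1 0 1>, <1 0 2>, <1 1 0>, <1 1 1>, <1 1 2>
under TSO → <0 0 0>, <0 0 1>, <0 0 2>, <0 1 0>, <0 1 1>, <0 1 2>, <1 0 0>, <1 0 1>, <1 0 2>, <1 1 0>, <1 1 1>, <1 1 2>
under PSO → <0 0 0>, <0 0 1>, <0 0 2>, <0 1 0>, <0 1 1>, <0 1 2>, <1 0 0>, <1 0 1>, <1 0 2>, <1 1 0>, <1 1 1>, <1 1 2>
target <0 0 1> ∈ {SC,TSO,PSO}

SC:yes TSO:yes PSO:yes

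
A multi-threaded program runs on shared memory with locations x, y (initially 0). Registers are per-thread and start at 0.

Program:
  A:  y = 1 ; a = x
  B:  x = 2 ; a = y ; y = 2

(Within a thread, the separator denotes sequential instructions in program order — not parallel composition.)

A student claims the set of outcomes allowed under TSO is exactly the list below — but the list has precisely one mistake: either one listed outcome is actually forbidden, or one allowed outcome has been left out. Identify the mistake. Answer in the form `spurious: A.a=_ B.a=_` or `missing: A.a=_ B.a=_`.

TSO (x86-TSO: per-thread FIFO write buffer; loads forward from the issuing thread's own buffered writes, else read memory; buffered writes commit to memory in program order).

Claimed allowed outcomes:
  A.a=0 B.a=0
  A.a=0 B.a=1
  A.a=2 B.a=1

missing: A.a=2 B.a=0

outcome vector order: (A.a,B.a)
under TSO → (0,0); (0,1); (2,0); (2,1)
TSO∖claimed = {(2,0)}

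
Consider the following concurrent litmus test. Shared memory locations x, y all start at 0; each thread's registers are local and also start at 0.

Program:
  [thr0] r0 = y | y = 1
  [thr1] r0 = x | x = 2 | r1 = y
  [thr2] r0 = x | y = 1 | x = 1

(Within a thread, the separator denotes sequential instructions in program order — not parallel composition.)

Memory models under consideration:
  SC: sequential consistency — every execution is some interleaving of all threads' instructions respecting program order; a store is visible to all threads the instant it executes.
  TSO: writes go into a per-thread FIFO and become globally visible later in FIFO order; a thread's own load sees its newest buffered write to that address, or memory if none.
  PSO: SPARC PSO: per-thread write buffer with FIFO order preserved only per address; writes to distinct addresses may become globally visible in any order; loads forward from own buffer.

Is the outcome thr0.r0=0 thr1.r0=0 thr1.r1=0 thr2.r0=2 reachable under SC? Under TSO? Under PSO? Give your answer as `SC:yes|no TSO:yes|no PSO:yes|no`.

outcome vector order: (thr0.r0,thr1.r0,thr1.r1,thr2.r0)
under SC → 0/0/0/0 0/0/0/2 0/0/1/0 0/0/1/2 0/1/1/0 1/0/0/0 1/0/0/2 1/0/1/0 1/0/1/2 1/1/1/0
under TSO → 0/0/0/0 0/0/0/2 0/0/1/0 0/0/1/2 0/1/1/0 1/0/0/0 1/0/0/2 1/0/1/0 1/0/1/2 1/1/1/0
under PSO → 0/0/0/0 0/0/0/2 0/0/1/0 0/0/1/2 0/1/0/0 0/1/1/0 1/0/0/0 1/0/0/2 1/0/1/0 1/0/1/2 1/1/0/0 1/1/1/0
target 0/0/0/2 ∈ {SC,TSO,PSO}

SC:yes TSO:yes PSO:yes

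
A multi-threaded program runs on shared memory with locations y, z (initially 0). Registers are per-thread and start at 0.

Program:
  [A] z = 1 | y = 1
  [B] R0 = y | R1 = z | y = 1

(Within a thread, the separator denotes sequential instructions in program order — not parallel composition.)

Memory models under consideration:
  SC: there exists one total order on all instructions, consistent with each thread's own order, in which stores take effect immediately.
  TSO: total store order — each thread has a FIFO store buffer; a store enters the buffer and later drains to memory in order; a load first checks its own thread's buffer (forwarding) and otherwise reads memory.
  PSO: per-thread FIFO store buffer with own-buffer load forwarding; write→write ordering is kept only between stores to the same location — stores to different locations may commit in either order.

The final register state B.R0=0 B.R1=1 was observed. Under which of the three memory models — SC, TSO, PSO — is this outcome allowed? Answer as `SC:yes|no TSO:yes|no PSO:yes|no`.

SC:yes TSO:yes PSO:yes

outcome vector order: (B.R0,B.R1)
under SC → 0/0; 0/1; 1/1
under TSO → 0/0; 0/1; 1/1
under PSO → 0/0; 0/1; 1/0; 1/1
target 0/1 ∈ {SC,TSO,PSO}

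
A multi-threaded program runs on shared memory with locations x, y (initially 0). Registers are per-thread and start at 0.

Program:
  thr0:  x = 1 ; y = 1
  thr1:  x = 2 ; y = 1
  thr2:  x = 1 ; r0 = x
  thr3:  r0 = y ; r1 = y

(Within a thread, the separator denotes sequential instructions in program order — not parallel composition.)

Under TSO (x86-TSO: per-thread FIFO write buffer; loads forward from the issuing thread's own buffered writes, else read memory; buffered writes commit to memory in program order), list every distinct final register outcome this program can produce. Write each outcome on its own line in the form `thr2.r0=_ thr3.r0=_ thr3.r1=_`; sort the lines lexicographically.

outcome vector order: (thr2.r0,thr3.r0,thr3.r1)
|TSO outcomes| = 6

thr2.r0=1 thr3.r0=0 thr3.r1=0
thr2.r0=1 thr3.r0=0 thr3.r1=1
thr2.r0=1 thr3.r0=1 thr3.r1=1
thr2.r0=2 thr3.r0=0 thr3.r1=0
thr2.r0=2 thr3.r0=0 thr3.r1=1
thr2.r0=2 thr3.r0=1 thr3.r1=1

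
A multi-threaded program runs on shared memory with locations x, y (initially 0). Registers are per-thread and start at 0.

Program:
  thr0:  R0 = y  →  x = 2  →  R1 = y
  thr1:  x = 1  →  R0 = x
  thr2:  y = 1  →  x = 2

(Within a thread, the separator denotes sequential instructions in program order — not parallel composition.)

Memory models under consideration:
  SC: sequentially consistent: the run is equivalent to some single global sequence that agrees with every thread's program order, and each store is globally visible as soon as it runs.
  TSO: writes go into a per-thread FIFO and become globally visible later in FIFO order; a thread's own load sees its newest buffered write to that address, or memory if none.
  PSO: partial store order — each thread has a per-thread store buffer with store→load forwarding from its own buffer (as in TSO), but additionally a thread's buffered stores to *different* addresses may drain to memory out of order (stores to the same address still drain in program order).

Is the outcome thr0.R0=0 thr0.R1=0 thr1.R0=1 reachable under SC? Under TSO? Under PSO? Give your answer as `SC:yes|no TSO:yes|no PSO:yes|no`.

SC:yes TSO:yes PSO:yes

outcome vector order: (thr0.R0,thr0.R1,thr1.R0)
under SC → (0,0,1) (0,0,2) (0,1,1) (0,1,2) (1,1,1) (1,1,2)
under TSO → (0,0,1) (0,0,2) (0,1,1) (0,1,2) (1,1,1) (1,1,2)
under PSO → (0,0,1) (0,0,2) (0,1,1) (0,1,2) (1,1,1) (1,1,2)
target (0,0,1) ∈ {SC,TSO,PSO}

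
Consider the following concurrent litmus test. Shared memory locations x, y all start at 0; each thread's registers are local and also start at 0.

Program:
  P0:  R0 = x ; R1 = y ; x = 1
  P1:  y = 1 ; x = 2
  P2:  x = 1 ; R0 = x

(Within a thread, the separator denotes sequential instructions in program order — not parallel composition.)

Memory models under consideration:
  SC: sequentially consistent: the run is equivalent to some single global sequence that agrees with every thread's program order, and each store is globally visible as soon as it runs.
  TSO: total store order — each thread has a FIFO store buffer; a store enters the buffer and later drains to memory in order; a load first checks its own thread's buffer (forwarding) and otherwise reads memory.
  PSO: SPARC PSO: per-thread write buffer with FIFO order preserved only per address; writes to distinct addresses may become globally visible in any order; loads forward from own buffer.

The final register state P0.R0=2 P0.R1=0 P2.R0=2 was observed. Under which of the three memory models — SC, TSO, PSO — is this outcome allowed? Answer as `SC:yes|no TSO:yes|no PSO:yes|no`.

outcome vector order: (P0.R0,P0.R1,P2.R0)
under SC → (0,0,1); (0,0,2); (0,1,1); (0,1,2); (1,0,1); (1,0,2); (1,1,1); (1,1,2); (2,1,1); (2,1,2)
under TSO → (0,0,1); (0,0,2); (0,1,1); (0,1,2); (1,0,1); (1,0,2); (1,1,1); (1,1,2); (2,1,1); (2,1,2)
under PSO → (0,0,1); (0,0,2); (0,1,1); (0,1,2); (1,0,1); (1,0,2); (1,1,1); (1,1,2); (2,0,1); (2,0,2); (2,1,1); (2,1,2)
target (2,0,2) ∈ {PSO}

SC:no TSO:no PSO:yes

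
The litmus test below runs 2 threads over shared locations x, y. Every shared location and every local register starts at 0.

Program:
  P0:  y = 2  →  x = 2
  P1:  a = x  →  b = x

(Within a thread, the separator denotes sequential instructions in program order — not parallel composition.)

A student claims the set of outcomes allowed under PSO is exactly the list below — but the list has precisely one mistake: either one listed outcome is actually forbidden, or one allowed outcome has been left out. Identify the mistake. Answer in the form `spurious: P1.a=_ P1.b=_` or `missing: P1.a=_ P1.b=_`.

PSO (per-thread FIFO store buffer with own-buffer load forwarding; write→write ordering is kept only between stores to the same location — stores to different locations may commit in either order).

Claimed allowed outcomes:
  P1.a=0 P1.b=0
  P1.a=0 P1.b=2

outcome vector order: (P1.a,P1.b)
PSO: 3 outcomes — {(0,0); (0,2); (2,2)}
PSO∖claimed = {(2,2)}

missing: P1.a=2 P1.b=2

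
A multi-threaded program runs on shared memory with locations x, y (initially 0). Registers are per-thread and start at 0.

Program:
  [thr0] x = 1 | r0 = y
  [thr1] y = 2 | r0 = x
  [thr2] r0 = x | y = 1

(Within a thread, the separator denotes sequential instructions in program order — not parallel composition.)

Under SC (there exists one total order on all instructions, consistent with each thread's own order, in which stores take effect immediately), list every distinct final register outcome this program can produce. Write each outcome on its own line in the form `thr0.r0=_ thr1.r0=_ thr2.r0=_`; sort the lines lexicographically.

outcome vector order: (thr0.r0,thr1.r0,thr2.r0)
|SC outcomes| = 10

thr0.r0=0 thr1.r0=1 thr2.r0=0
thr0.r0=0 thr1.r0=1 thr2.r0=1
thr0.r0=1 thr1.r0=0 thr2.r0=0
thr0.r0=1 thr1.r0=0 thr2.r0=1
thr0.r0=1 thr1.r0=1 thr2.r0=0
thr0.r0=1 thr1.r0=1 thr2.r0=1
thr0.r0=2 thr1.r0=0 thr2.r0=0
thr0.r0=2 thr1.r0=0 thr2.r0=1
thr0.r0=2 thr1.r0=1 thr2.r0=0
thr0.r0=2 thr1.r0=1 thr2.r0=1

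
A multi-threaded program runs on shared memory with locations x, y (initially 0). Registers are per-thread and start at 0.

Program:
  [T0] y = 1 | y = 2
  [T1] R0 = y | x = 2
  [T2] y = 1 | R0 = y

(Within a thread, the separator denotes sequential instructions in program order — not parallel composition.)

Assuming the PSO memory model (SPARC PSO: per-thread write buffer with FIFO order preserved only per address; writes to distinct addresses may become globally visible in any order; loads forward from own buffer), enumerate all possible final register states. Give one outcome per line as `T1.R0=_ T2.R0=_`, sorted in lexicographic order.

T1.R0=0 T2.R0=1
T1.R0=0 T2.R0=2
T1.R0=1 T2.R0=1
T1.R0=1 T2.R0=2
T1.R0=2 T2.R0=1
T1.R0=2 T2.R0=2

outcome vector order: (T1.R0,T2.R0)
|PSO outcomes| = 6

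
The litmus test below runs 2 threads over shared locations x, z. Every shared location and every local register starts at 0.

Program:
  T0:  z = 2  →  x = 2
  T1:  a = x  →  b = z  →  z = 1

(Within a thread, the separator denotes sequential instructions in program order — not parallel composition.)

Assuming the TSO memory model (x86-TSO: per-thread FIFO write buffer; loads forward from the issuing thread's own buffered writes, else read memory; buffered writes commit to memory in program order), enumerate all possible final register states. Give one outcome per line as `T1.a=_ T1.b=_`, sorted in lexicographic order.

outcome vector order: (T1.a,T1.b)
|TSO outcomes| = 3

T1.a=0 T1.b=0
T1.a=0 T1.b=2
T1.a=2 T1.b=2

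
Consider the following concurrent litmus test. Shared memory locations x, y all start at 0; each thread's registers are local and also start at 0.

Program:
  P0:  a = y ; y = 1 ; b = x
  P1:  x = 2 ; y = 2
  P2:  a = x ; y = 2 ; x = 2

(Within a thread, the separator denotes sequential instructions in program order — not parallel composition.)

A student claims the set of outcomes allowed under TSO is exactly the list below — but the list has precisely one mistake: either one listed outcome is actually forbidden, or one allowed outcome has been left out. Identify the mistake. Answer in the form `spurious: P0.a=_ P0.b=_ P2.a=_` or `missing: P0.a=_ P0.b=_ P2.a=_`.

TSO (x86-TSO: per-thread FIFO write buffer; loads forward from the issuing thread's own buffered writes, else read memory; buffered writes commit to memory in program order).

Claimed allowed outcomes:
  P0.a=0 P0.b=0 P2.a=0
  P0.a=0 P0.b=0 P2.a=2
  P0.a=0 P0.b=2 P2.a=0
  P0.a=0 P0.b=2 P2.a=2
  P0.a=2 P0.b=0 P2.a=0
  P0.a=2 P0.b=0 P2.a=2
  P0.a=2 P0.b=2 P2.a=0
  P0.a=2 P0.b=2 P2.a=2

spurious: P0.a=2 P0.b=0 P2.a=2

outcome vector order: (P0.a,P0.b,P2.a)
under TSO → (0,0,0), (0,0,2), (0,2,0), (0,2,2), (2,0,0), (2,2,0), (2,2,2)
claimed∖TSO = {(2,0,2)}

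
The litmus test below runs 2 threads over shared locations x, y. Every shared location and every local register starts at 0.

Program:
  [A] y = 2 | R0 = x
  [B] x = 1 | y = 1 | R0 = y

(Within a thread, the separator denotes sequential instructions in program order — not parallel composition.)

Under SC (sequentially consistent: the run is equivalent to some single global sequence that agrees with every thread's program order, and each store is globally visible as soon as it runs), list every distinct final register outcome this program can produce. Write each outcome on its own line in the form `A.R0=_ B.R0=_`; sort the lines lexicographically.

A.R0=0 B.R0=1
A.R0=1 B.R0=1
A.R0=1 B.R0=2

outcome vector order: (A.R0,B.R0)
|SC outcomes| = 3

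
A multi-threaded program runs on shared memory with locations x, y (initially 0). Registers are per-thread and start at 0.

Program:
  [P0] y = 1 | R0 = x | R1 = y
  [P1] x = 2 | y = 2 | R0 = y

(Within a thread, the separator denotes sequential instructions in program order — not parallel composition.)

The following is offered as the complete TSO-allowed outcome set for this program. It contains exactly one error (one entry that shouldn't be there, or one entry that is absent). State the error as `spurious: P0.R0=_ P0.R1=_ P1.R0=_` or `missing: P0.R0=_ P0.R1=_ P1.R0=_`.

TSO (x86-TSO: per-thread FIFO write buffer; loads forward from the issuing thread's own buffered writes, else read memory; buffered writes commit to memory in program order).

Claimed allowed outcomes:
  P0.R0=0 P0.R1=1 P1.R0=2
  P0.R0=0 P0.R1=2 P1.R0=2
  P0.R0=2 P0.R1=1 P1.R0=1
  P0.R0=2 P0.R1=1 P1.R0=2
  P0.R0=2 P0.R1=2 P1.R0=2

outcome vector order: (P0.R0,P0.R1,P1.R0)
[TSO] allowed = {011; 012; 022; 211; 212; 222}
TSO∖claimed = {011}

missing: P0.R0=0 P0.R1=1 P1.R0=1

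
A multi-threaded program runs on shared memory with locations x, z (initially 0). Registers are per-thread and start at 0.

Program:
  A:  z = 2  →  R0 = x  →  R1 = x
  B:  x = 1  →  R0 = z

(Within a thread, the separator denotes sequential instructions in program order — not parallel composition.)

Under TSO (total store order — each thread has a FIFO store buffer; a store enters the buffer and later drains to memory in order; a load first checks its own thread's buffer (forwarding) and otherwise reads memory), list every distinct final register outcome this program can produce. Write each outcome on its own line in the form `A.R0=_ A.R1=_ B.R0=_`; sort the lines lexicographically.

outcome vector order: (A.R0,A.R1,B.R0)
|TSO outcomes| = 6

A.R0=0 A.R1=0 B.R0=0
A.R0=0 A.R1=0 B.R0=2
A.R0=0 A.R1=1 B.R0=0
A.R0=0 A.R1=1 B.R0=2
A.R0=1 A.R1=1 B.R0=0
A.R0=1 A.R1=1 B.R0=2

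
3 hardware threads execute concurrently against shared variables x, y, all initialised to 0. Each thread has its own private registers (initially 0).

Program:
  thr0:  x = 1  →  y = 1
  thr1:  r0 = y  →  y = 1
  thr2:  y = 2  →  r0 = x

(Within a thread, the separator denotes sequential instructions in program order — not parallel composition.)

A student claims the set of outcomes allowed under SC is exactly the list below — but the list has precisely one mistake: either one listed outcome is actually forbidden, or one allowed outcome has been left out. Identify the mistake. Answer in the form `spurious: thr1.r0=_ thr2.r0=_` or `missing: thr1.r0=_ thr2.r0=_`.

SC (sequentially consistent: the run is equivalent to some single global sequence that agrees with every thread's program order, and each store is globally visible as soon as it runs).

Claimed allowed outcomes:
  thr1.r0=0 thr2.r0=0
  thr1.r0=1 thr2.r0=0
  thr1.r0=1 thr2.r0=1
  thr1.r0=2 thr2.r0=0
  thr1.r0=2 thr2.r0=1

missing: thr1.r0=0 thr2.r0=1

outcome vector order: (thr1.r0,thr2.r0)
SC: 6 outcomes — {(0,0), (0,1), (1,0), (1,1), (2,0), (2,1)}
SC∖claimed = {(0,1)}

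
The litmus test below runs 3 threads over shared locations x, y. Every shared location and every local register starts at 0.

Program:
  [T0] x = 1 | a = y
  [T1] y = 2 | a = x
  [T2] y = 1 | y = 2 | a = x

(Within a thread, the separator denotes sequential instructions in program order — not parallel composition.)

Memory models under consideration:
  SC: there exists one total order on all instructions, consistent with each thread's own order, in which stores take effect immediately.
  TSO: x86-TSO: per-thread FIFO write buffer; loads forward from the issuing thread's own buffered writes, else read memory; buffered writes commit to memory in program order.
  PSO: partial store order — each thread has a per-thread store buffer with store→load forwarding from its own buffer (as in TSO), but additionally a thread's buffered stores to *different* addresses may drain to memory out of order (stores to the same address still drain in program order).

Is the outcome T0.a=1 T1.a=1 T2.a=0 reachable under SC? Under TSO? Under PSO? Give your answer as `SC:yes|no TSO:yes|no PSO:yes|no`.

outcome vector order: (T0.a,T1.a,T2.a)
SC (7): <0 1 1> <1 0 1> <1 1 1> <2 0 0> <2 0 1> <2 1 0> <2 1 1>
TSO (12): <0 0 0> <0 0 1> <0 1 0> <0 1 1> <1 0 0> <1 0 1> <1 1 0> <1 1 1> <2 0 0> <2 0 1> <2 1 0> <2 1 1>
PSO (12): <0 0 0> <0 0 1> <0 1 0> <0 1 1> <1 0 0> <1 0 1> <1 1 0> <1 1 1> <2 0 0> <2 0 1> <2 1 0> <2 1 1>
target <1 1 0> ∈ {TSO,PSO}

SC:no TSO:yes PSO:yes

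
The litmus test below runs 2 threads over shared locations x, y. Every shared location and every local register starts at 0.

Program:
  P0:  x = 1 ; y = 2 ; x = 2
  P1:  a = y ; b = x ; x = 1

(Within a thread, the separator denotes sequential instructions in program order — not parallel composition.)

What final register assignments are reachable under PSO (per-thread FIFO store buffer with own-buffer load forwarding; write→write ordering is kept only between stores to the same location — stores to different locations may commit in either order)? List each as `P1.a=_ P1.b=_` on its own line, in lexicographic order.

outcome vector order: (P1.a,P1.b)
|PSO outcomes| = 6

P1.a=0 P1.b=0
P1.a=0 P1.b=1
P1.a=0 P1.b=2
P1.a=2 P1.b=0
P1.a=2 P1.b=1
P1.a=2 P1.b=2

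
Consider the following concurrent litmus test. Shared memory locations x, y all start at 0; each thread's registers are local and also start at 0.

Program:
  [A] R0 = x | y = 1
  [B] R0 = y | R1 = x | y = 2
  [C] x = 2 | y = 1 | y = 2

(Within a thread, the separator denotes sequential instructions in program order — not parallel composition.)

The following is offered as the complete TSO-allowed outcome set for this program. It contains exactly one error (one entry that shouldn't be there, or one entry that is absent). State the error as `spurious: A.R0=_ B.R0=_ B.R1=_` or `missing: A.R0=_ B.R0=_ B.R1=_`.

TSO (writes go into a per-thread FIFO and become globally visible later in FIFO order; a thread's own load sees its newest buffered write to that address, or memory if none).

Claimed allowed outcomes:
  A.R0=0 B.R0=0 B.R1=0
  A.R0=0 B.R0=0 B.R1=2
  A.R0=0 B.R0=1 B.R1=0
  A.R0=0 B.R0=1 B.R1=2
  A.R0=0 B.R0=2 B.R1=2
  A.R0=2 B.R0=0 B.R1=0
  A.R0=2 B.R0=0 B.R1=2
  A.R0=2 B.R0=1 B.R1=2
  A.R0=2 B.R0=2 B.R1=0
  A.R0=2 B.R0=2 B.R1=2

outcome vector order: (A.R0,B.R0,B.R1)
TSO: 9 outcomes — {000; 002; 010; 012; 022; 200; 202; 212; 222}
claimed∖TSO = {220}

spurious: A.R0=2 B.R0=2 B.R1=0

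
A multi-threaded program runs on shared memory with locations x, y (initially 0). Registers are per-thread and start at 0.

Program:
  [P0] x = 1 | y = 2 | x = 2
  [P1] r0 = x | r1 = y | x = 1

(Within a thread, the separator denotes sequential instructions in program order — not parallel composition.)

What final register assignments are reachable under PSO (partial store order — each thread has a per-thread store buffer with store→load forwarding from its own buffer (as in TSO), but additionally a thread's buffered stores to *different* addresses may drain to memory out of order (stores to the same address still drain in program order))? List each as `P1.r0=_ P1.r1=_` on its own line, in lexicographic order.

outcome vector order: (P1.r0,P1.r1)
|PSO outcomes| = 6

P1.r0=0 P1.r1=0
P1.r0=0 P1.r1=2
P1.r0=1 P1.r1=0
P1.r0=1 P1.r1=2
P1.r0=2 P1.r1=0
P1.r0=2 P1.r1=2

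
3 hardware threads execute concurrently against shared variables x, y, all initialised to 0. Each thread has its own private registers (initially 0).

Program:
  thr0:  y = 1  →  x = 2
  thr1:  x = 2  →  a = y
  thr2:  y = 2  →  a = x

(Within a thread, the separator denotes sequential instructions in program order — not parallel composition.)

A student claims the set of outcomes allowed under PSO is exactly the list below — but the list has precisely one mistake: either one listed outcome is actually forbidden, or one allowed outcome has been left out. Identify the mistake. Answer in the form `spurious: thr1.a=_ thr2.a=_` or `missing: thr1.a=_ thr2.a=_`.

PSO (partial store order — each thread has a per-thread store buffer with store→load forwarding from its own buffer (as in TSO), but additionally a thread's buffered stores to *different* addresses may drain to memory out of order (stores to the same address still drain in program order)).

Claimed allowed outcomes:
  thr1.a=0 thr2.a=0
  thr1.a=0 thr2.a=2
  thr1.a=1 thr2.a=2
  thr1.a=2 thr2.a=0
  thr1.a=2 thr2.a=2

missing: thr1.a=1 thr2.a=0

outcome vector order: (thr1.a,thr2.a)
PSO (6): (0,0), (0,2), (1,0), (1,2), (2,0), (2,2)
PSO∖claimed = {(1,0)}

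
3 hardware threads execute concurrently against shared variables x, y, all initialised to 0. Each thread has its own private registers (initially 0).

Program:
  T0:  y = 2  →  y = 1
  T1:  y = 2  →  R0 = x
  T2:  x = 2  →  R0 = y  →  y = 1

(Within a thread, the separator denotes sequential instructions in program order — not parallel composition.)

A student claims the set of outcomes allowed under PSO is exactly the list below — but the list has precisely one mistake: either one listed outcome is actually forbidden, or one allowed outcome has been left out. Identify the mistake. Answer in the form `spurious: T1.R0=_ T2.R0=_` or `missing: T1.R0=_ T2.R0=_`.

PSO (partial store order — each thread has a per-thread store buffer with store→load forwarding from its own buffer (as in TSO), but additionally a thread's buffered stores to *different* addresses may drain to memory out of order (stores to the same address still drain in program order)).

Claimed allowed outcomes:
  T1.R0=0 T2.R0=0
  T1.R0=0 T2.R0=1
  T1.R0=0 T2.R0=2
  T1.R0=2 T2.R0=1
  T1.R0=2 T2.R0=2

outcome vector order: (T1.R0,T2.R0)
under PSO → <0 0> <0 1> <0 2> <2 0> <2 1> <2 2>
PSO∖claimed = {<2 0>}

missing: T1.R0=2 T2.R0=0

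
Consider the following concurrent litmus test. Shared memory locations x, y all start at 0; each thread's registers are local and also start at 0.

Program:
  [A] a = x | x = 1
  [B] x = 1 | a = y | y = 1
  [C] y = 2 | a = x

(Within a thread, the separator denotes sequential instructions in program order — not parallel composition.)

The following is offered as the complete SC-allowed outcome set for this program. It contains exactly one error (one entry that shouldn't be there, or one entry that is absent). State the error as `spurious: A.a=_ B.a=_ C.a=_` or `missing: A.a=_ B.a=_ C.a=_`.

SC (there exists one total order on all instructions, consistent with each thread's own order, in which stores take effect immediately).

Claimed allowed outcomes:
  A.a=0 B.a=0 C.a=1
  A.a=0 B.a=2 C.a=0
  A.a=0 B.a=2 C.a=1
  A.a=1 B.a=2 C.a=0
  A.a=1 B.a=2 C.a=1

outcome vector order: (A.a,B.a,C.a)
[SC] allowed = {0/0/1, 0/2/0, 0/2/1, 1/0/1, 1/2/0, 1/2/1}
SC∖claimed = {1/0/1}

missing: A.a=1 B.a=0 C.a=1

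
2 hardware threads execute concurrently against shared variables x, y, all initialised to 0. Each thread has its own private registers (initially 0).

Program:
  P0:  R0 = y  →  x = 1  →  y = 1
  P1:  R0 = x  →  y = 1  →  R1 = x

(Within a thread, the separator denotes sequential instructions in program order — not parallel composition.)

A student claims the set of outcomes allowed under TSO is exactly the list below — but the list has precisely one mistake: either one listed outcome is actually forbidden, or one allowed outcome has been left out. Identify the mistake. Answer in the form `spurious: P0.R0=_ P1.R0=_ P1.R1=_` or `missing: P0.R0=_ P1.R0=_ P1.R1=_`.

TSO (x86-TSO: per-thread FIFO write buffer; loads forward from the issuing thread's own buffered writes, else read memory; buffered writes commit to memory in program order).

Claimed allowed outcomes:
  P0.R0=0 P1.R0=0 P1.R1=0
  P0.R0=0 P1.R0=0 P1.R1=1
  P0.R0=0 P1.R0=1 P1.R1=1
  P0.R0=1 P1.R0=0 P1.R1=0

missing: P0.R0=1 P1.R0=0 P1.R1=1

outcome vector order: (P0.R0,P1.R0,P1.R1)
TSO: 5 outcomes — {0/0/0, 0/0/1, 0/1/1, 1/0/0, 1/0/1}
TSO∖claimed = {1/0/1}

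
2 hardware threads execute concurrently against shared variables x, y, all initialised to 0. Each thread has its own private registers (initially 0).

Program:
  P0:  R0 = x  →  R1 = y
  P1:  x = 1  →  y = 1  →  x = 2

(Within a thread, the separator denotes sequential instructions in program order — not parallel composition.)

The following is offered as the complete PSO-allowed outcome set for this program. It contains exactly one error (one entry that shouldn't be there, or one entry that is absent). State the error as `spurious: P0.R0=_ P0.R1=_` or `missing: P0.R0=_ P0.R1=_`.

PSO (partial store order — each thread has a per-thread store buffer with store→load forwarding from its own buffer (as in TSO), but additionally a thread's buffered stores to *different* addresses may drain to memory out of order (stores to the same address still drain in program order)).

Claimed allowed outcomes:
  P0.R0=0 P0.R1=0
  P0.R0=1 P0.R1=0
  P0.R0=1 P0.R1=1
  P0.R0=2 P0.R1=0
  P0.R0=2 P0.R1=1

missing: P0.R0=0 P0.R1=1

outcome vector order: (P0.R0,P0.R1)
[PSO] allowed = {00 01 10 11 20 21}
PSO∖claimed = {01}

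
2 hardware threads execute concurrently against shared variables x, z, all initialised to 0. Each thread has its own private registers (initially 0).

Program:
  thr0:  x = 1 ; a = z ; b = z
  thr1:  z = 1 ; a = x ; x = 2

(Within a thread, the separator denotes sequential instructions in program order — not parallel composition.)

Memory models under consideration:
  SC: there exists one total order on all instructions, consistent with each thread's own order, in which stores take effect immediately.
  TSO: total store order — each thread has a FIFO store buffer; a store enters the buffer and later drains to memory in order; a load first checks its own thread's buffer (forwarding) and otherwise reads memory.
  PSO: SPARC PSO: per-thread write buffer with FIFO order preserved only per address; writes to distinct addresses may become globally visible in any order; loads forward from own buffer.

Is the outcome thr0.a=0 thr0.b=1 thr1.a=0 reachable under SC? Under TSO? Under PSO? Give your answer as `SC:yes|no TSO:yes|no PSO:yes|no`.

SC:no TSO:yes PSO:yes

outcome vector order: (thr0.a,thr0.b,thr1.a)
SC: 4 outcomes — {0/0/1; 0/1/1; 1/1/0; 1/1/1}
TSO: 6 outcomes — {0/0/0; 0/0/1; 0/1/0; 0/1/1; 1/1/0; 1/1/1}
PSO: 6 outcomes — {0/0/0; 0/0/1; 0/1/0; 0/1/1; 1/1/0; 1/1/1}
target 0/1/0 ∈ {TSO,PSO}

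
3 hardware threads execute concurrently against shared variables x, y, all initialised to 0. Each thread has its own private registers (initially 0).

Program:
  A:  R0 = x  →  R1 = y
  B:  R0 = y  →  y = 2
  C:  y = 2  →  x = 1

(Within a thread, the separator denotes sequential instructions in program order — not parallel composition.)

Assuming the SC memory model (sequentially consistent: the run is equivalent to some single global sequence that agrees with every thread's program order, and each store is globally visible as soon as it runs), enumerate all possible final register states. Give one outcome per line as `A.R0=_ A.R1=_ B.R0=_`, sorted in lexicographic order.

A.R0=0 A.R1=0 B.R0=0
A.R0=0 A.R1=0 B.R0=2
A.R0=0 A.R1=2 B.R0=0
A.R0=0 A.R1=2 B.R0=2
A.R0=1 A.R1=2 B.R0=0
A.R0=1 A.R1=2 B.R0=2

outcome vector order: (A.R0,A.R1,B.R0)
|SC outcomes| = 6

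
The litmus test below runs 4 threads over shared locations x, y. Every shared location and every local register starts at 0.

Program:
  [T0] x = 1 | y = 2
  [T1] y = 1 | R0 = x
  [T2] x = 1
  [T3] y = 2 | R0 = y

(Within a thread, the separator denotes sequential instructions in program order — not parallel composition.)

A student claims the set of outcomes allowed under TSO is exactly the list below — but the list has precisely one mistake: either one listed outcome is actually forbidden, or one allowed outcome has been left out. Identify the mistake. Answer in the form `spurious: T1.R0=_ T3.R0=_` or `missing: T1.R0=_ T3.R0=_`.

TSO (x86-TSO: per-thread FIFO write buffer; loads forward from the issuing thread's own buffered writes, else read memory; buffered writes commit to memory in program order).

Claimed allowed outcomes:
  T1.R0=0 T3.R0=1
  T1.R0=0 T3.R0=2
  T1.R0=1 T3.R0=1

outcome vector order: (T1.R0,T3.R0)
TSO: 4 outcomes — {01 02 11 12}
TSO∖claimed = {12}

missing: T1.R0=1 T3.R0=2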